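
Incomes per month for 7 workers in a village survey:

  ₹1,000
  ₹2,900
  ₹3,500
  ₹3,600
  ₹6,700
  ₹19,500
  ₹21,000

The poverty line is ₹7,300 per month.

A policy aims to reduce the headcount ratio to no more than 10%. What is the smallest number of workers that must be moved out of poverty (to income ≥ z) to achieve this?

5 of the 7 workers are poor, so H = 5/7 = 0.714.
A headcount ratio of at most 10% allows at most ⌊0.10 × 7⌋ = 0 poor workers.
So at least 5 − 0 = 5 must be lifted.

5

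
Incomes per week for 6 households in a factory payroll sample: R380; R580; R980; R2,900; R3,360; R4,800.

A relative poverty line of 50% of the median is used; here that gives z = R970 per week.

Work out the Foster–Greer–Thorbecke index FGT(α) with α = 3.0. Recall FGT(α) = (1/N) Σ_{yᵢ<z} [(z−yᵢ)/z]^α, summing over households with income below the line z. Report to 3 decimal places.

0.048

Poor units: R380, R580 (q = 2 of N = 6).
Normalized shortfalls: (970−380)/970 = 0.6082; (970−580)/970 = 0.4021.
Raised to α = 3.0: 0.22503; 0.06499.
Sum = 0.290025; FGT(3.0) = 0.290025 / 6 = 0.048.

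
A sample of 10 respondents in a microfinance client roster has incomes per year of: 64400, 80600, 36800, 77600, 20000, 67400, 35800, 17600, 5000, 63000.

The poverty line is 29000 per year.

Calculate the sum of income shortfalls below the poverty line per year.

44400

Poor units: 5000, 17600, 20000 (q = 3 of N = 10).
Individual gaps: 29000−5000 = 24000; 29000−17600 = 11400; 29000−20000 = 9000.
Aggregate gap = 44400.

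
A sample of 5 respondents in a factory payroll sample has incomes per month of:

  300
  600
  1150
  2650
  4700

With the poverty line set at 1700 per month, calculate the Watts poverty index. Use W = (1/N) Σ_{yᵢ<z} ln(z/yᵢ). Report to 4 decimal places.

0.6334

Below the line: 300, 600, 1150 (q = 3 of N = 5).
Log gaps: ln(1700/300) = 1.7346; ln(1700/600) = 1.0415; ln(1700/1150) = 0.3909.
W = 3.166921 / 5 = 0.6334.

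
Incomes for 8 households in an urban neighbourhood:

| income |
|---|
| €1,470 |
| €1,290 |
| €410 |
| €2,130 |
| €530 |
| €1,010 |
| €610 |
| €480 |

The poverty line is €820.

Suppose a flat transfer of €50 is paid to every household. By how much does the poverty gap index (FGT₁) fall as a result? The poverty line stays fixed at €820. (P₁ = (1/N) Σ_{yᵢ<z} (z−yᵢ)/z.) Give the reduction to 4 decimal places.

0.0305

Before: below the line — €410, €480, €530, €610; poverty gap index (FGT₁) = 0.190549.
After the €50 transfer: below the line — €460, €530, €580, €660; poverty gap index (FGT₁) = 0.160061.
Reduction = 0.190549 − 0.160061 = 0.0305.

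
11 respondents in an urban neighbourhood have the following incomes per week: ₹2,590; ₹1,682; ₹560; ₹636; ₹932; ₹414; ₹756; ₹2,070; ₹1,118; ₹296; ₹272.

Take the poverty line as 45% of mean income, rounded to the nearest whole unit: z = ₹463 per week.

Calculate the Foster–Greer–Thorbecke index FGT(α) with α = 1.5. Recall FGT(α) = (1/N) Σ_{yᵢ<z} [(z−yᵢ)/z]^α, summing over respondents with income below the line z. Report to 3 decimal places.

Incomes under z: ₹272, ₹296, ₹414 (q = 3 of N = 11).
Relative gaps: (463−272)/463 = 0.4125; (463−296)/463 = 0.3607; (463−414)/463 = 0.1058.
Raised to α = 1.5: 0.26496; 0.21662; 0.03443.
Sum = 0.516010; FGT(1.5) = 0.516010 / 11 = 0.047.

0.047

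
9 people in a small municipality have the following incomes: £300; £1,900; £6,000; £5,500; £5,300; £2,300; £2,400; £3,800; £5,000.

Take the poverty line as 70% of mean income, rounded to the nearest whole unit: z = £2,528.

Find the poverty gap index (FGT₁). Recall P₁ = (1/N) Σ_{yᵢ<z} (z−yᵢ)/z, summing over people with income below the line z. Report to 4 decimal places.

0.1412

Below z: £300, £1,900, £2,300, £2,400 (q = 4 of N = 9).
Shortfall ratios: (2528−300)/2528 = 0.8813; (2528−1900)/2528 = 0.2484; (2528−2300)/2528 = 0.0902; (2528−2400)/2528 = 0.0506.
Σ = 1.270570. Dividing by the full population N = 9 gives P₁ = 0.1412.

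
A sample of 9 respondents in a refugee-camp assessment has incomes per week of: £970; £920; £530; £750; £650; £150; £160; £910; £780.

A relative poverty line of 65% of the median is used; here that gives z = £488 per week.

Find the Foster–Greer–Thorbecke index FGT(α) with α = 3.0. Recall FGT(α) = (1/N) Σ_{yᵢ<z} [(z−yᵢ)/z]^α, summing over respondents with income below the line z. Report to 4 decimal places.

0.0707

Incomes under z: £150, £160 (q = 2 of N = 9).
Shortfall ratios: (488−150)/488 = 0.6926; (488−160)/488 = 0.6721.
Raised to α = 3.0: 0.33227; 0.30364.
Sum = 0.635912; FGT(3.0) = 0.635912 / 9 = 0.0707.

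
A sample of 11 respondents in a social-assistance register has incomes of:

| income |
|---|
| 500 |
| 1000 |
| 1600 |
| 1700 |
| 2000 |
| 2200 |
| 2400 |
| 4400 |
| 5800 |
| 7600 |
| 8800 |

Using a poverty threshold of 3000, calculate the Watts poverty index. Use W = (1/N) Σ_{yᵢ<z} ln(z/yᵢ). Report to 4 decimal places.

Below z: 500, 1000, 1600, 1700, 2000, 2200, 2400 (q = 7 of N = 11).
Log gaps: ln(3000/500) = 1.7918; ln(3000/1000) = 1.0986; ln(3000/1600) = 0.6286; ln(3000/1700) = 0.5680; ln(3000/2000) = 0.4055; ln(3000/2200) = 0.3102; ln(3000/2400) = 0.2231.
W = 5.025728 / 11 = 0.4569.

0.4569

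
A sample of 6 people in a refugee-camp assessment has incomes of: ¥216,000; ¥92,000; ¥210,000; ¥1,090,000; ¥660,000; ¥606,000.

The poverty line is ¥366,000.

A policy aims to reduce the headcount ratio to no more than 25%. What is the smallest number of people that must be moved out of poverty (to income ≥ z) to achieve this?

2

3 of the 6 people are poor, so H = 3/6 = 0.500.
A headcount ratio of at most 25% allows at most ⌊0.25 × 6⌋ = 1 poor people.
So at least 3 − 1 = 2 must be lifted.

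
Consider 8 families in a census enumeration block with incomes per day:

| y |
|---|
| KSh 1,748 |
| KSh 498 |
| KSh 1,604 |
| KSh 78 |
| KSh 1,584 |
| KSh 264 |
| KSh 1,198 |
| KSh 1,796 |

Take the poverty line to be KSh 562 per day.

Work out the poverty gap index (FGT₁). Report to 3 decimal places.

Below z: KSh 78, KSh 264, KSh 498 (q = 3 of N = 8).
Shortfall ratios: (562−78)/562 = 0.8612; (562−264)/562 = 0.5302; (562−498)/562 = 0.1139.
Sum of shortfalls = 1.505338; P₁ averages over all N: 1.505338 / 8 = 0.188.

0.188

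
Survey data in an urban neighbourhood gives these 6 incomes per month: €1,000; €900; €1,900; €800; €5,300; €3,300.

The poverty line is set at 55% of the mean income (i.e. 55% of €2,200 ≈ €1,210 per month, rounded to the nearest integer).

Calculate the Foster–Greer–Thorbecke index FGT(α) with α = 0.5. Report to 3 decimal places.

0.251

Incomes under z: €800, €900, €1,000 (q = 3 of N = 6).
Shortfall ratios: (1210−800)/1210 = 0.3388; (1210−900)/1210 = 0.2562; (1210−1000)/1210 = 0.1736.
Raised to α = 0.5: 0.58210; 0.50616; 0.41660.
Sum = 1.504860; FGT(0.5) = 1.504860 / 6 = 0.251.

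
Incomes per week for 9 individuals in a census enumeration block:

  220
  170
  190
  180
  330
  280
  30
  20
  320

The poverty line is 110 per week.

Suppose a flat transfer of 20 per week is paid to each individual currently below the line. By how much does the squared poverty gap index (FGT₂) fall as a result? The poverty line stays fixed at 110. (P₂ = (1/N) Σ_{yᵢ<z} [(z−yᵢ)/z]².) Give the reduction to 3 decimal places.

0.055

Before: below the line — 20, 30; squared poverty gap index (FGT₂) = 0.13315.
After the 20 transfer: below the line — 40, 50; squared poverty gap index (FGT₂) = 0.07805.
Reduction = 0.13315 − 0.07805 = 0.055.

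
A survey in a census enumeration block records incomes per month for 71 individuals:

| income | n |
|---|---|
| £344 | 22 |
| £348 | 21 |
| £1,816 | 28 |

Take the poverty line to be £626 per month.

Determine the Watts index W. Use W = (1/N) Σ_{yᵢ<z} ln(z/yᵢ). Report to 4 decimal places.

Below z: 22×£344, 21×£348 (q = 43 of N = 71).
Log shortfalls: ln(626/344) = 0.5987 (×22); ln(626/348) = 0.5871 (×21).
W = 25.501697 / 71 = 0.3592.

0.3592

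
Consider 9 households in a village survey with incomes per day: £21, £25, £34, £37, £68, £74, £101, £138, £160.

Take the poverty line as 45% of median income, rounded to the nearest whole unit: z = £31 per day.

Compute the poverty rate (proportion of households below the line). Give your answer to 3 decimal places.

0.222

2 of the 9 households have income below £31.
H = 2/9 = 0.222.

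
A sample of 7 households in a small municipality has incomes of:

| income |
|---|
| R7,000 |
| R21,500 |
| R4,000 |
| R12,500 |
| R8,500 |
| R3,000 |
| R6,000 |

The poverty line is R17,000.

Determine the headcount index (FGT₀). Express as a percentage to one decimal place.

85.7%

6 of the 7 households have income below R17,000.
H = 6/7 = 85.7%.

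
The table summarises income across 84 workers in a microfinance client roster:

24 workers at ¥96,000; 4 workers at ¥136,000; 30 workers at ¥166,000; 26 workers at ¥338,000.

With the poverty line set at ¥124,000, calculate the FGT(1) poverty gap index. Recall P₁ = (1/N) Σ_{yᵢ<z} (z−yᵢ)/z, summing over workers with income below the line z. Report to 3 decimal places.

Below z: 24×¥96,000 (q = 24 of N = 84).
Normalized shortfalls: (124000−96000)/124000 = 0.2258 (×24).
Σ = 5.419355. Dividing by the full population N = 84 gives P₁ = 0.065.

0.065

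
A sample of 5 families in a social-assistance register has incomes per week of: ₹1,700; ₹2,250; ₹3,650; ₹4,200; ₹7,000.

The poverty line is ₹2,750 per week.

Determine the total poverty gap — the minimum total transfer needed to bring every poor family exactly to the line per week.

Incomes under z: ₹1,700, ₹2,250 (q = 2 of N = 5).
Individual gaps: 2750−1700 = 1050; 2750−2250 = 500.
Aggregate gap = ₹1,550.

₹1,550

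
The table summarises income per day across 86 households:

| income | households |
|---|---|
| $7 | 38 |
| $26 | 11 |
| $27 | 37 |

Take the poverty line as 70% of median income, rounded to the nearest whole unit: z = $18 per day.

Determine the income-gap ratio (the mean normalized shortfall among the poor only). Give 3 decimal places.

Poor units: 38×$7 (q = 38 of N = 86).
Relative gaps: 0.6111 (×38); sum = 23.222222.
The income-gap ratio divides by q (the poor only): 23.222222 / 38 = 0.611.

0.611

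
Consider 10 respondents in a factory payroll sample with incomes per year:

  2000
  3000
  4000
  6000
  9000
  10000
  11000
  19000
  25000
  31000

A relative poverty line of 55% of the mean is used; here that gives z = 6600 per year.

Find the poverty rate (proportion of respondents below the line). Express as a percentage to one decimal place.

40.0%

4 of the 10 respondents have income below 6600.
H = 4/10 = 40.0%.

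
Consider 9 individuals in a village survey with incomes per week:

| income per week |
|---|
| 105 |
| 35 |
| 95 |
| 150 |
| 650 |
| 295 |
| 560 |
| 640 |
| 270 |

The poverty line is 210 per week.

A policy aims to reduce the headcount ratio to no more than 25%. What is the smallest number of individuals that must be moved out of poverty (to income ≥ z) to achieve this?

2

4 of the 9 individuals are poor, so H = 4/9 = 0.444.
A headcount ratio of at most 25% allows at most ⌊0.25 × 9⌋ = 2 poor individuals.
So at least 4 − 2 = 2 must be lifted.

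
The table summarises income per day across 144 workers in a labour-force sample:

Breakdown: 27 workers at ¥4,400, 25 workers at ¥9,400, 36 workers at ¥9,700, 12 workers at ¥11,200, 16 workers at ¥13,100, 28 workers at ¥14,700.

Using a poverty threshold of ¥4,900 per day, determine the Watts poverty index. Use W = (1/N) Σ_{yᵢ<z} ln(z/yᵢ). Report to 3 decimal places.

Below the line: 27×¥4,400 (q = 27 of N = 144).
ln(z/y) terms: ln(4900/4400) = 0.1076 (×27).
W = 2.906028 / 144 = 0.020.

0.020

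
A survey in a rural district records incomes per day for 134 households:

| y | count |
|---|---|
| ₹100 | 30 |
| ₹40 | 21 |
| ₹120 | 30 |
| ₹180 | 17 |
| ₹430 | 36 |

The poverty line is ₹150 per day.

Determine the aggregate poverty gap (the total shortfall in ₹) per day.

₹4,710

Incomes under z: 21×₹40, 30×₹100, 30×₹120 (q = 81 of N = 134).
Individual gaps: 21×(150−40) = 2310; 30×(150−100) = 1500; 30×(150−120) = 900.
Aggregate gap = ₹4,710.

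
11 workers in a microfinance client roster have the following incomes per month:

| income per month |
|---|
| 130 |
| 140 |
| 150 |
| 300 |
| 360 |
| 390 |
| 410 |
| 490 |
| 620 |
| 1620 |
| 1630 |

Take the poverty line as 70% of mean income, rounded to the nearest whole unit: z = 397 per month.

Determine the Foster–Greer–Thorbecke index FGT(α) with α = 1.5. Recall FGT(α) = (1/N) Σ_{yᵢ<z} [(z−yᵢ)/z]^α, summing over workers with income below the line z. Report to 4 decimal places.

Poor units: 130, 140, 150, 300, 360, 390 (q = 6 of N = 11).
Relative gaps: (397−130)/397 = 0.6725; (397−140)/397 = 0.6474; (397−150)/397 = 0.6222; (397−300)/397 = 0.2443; (397−360)/397 = 0.0932; (397−390)/397 = 0.0176.
Raised to α = 1.5: 0.55155; 0.52085; 0.49075; 0.12077; 0.02845; 0.00234.
Sum = 1.714713; FGT(1.5) = 1.714713 / 11 = 0.1559.

0.1559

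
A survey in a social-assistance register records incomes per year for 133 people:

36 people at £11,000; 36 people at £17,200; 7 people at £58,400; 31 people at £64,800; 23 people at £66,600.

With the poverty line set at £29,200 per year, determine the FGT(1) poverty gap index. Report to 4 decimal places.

Below z: 36×£11,000, 36×£17,200 (q = 72 of N = 133).
Shortfall ratios: (29200−11000)/29200 = 0.6233 (×36); (29200−17200)/29200 = 0.4110 (×36).
Σ = 37.232877. Dividing by the full population N = 133 gives P₁ = 0.2799.

0.2799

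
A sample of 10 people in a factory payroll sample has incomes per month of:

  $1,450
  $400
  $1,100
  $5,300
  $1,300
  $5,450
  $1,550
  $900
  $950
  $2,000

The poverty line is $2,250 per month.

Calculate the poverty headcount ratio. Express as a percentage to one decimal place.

80.0%

8 of the 10 people have income below $2,250.
H = 8/10 = 80.0%.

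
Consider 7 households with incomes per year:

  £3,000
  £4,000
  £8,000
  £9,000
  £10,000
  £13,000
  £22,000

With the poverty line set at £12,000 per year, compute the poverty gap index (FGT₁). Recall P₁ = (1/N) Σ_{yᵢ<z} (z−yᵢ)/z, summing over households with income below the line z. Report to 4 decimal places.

0.3095

Below the line: £3,000, £4,000, £8,000, £9,000, £10,000 (q = 5 of N = 7).
Gap ratios (z−y)/z: (12000−3000)/12000 = 0.7500; (12000−4000)/12000 = 0.6667; (12000−8000)/12000 = 0.3333; (12000−9000)/12000 = 0.2500; (12000−10000)/12000 = 0.1667.
Σ = 2.166667. Dividing by the full population N = 7 gives P₁ = 0.3095.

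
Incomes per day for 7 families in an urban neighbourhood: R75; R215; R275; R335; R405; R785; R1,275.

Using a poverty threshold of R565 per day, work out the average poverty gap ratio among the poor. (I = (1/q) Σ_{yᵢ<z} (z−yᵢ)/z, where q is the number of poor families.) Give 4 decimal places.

Incomes under z: R75, R215, R275, R335, R405 (q = 5 of N = 7).
Relative gaps: 0.8673, 0.6195, 0.5133, 0.4071, 0.2832; sum = 2.690265.
I averages over the q = 5 poor units only: 2.690265 / 5 = 0.5381.

0.5381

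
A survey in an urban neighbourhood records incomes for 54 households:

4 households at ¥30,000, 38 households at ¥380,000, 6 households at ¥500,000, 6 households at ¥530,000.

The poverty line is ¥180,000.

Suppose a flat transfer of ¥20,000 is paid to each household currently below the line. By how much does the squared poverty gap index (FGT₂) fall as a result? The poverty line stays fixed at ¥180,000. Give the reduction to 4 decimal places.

0.0128

Before: below the line — 4×¥30,000; squared poverty gap index (FGT₂) = 0.051440.
After the ¥20,000 transfer: below the line — 4×¥50,000; squared poverty gap index (FGT₂) = 0.038637.
Reduction = 0.051440 − 0.038637 = 0.0128.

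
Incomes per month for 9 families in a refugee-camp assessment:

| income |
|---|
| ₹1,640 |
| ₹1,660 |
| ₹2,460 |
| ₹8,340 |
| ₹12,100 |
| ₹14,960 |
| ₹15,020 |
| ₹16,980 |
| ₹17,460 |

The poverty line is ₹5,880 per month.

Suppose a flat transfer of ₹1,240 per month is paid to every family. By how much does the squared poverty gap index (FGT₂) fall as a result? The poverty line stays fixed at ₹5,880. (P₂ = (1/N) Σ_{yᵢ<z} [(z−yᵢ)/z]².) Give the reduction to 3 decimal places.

0.080

Before: below the line — ₹1,640, ₹1,660, ₹2,460; squared poverty gap index (FGT₂) = 0.15259.
After the ₹1,240 transfer: below the line — ₹2,880, ₹2,900, ₹3,700; squared poverty gap index (FGT₂) = 0.07273.
Reduction = 0.15259 − 0.07273 = 0.080.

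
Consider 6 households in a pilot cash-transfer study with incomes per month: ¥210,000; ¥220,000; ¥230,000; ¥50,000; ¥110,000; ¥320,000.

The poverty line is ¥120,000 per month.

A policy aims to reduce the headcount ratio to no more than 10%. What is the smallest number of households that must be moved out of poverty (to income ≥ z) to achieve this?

2

2 of the 6 households are poor, so H = 2/6 = 0.333.
A headcount ratio of at most 10% allows at most ⌊0.10 × 6⌋ = 0 poor households.
So at least 2 − 0 = 2 must be lifted.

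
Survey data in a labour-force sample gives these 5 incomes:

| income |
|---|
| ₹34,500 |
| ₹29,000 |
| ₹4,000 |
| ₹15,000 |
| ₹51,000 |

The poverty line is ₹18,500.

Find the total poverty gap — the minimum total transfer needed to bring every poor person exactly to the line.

Below z: ₹4,000, ₹15,000 (q = 2 of N = 5).
Individual gaps: 18500−4000 = 14500; 18500−15000 = 3500.
Aggregate gap = ₹18,000.

₹18,000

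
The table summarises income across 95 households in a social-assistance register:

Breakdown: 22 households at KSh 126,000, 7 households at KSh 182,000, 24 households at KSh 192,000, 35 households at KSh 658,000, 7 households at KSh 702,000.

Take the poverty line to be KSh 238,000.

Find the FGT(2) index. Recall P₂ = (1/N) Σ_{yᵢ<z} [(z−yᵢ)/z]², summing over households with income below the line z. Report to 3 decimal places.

Below the line: 22×KSh 126,000, 7×KSh 182,000, 24×KSh 192,000 (q = 53 of N = 95).
Relative gaps: (238000−126000)/238000 = 0.4706 (×22); (238000−182000)/238000 = 0.2353 (×7); (238000−192000)/238000 = 0.1933 (×24).
Squared: 0.2215 (×22); 0.0554 (×7); 0.0374 (×24).
Sum = 6.156062; P₂ = 6.156062 / 95 = 0.065.

0.065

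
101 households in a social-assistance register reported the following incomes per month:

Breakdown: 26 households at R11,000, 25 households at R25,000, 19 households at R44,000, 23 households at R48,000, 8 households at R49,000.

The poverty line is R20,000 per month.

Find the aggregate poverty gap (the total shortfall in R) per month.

R234,000

Poor units: 26×R11,000 (q = 26 of N = 101).
Individual gaps: 26×(20000−11000) = 234000.
Aggregate gap = R234,000.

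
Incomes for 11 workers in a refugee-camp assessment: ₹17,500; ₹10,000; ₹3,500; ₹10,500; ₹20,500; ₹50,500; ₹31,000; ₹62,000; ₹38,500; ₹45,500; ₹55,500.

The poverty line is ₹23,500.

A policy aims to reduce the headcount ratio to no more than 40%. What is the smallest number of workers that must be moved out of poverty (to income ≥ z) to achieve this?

1

Currently q = 5 of N = 11 are below the line (H = 0.455).
A headcount ratio of at most 40% allows at most ⌊0.40 × 11⌋ = 4 poor workers.
So at least 5 − 4 = 1 must be lifted.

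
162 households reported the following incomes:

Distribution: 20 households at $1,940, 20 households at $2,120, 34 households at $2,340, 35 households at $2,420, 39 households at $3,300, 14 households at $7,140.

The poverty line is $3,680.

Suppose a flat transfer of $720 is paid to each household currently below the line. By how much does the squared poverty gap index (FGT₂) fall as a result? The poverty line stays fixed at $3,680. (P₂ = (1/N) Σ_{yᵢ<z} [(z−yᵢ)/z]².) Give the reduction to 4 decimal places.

0.0790

Before: below the line — 20×$1,940, 20×$2,120, 34×$2,340, 35×$2,420, 39×$3,300; squared poverty gap index (FGT₂) = 0.105509.
After the $720 transfer: below the line — 20×$2,660, 20×$2,840, 34×$3,060, 35×$3,140; squared poverty gap index (FGT₂) = 0.026526.
Reduction = 0.105509 − 0.026526 = 0.0790.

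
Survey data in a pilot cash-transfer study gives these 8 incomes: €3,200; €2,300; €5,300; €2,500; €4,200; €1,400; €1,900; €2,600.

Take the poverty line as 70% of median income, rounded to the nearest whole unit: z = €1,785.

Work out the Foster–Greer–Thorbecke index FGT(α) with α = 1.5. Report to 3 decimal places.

0.013

Below z: €1,400 (q = 1 of N = 8).
Normalized shortfalls: (1785−1400)/1785 = 0.2157.
Raised to α = 1.5: 0.10017.
Sum = 0.100169; FGT(1.5) = 0.100169 / 8 = 0.013.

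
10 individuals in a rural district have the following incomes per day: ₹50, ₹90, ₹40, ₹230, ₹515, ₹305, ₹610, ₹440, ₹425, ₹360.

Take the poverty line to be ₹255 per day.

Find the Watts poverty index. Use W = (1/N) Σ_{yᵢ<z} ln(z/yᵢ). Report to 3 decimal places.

Poor units: ₹40, ₹50, ₹90, ₹230 (q = 4 of N = 10).
Log shortfalls: ln(255/40) = 1.8524; ln(255/50) = 1.6292; ln(255/90) = 1.0415; ln(255/230) = 0.1032.
W = 4.626263 / 10 = 0.463.

0.463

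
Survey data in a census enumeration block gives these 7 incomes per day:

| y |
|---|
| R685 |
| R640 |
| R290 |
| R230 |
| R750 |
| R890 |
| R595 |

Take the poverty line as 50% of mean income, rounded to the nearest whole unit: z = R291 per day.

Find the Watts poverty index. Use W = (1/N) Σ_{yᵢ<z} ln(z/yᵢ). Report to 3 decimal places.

Poor units: R230, R290 (q = 2 of N = 7).
ln(z/y) terms: ln(291/230) = 0.2352; ln(291/290) = 0.0034.
W = 0.238686 / 7 = 0.034.

0.034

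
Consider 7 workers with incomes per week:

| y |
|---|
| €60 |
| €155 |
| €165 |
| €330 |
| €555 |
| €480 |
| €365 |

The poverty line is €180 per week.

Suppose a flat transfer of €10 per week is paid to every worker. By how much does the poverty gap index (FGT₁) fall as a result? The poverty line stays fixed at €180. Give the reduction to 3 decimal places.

Before: below the line — €60, €155, €165; poverty gap index (FGT₁) = 0.12698.
After the €10 transfer: below the line — €70, €165, €175; poverty gap index (FGT₁) = 0.10317.
Reduction = 0.12698 − 0.10317 = 0.024.

0.024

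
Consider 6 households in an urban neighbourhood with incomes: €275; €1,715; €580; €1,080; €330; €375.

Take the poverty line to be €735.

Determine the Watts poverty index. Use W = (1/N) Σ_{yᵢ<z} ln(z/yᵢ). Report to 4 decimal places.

0.4489

Incomes under z: €275, €330, €375, €580 (q = 4 of N = 6).
ln(z/y) terms: ln(735/275) = 0.9831; ln(735/330) = 0.8008; ln(735/375) = 0.6729; ln(735/580) = 0.2368.
W = 2.693664 / 6 = 0.4489.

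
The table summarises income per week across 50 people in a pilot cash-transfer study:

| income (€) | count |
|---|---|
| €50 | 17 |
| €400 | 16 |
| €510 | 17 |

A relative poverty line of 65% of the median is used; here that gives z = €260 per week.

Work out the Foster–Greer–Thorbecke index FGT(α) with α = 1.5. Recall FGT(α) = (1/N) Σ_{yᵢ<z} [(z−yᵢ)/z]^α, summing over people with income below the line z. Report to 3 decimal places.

0.247

Below z: 17×€50 (q = 17 of N = 50).
Gap ratios (z−y)/z: (260−50)/260 = 0.8077 (×17).
Raised to α = 1.5: 0.72589 (×17).
Sum = 12.340076; FGT(1.5) = 12.340076 / 50 = 0.247.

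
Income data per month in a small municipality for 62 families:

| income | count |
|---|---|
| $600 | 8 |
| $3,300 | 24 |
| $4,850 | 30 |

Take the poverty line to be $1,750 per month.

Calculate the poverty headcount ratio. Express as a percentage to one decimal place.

12.9%

8 of the 62 families have income below $1,750.
H = 8/62 = 12.9%.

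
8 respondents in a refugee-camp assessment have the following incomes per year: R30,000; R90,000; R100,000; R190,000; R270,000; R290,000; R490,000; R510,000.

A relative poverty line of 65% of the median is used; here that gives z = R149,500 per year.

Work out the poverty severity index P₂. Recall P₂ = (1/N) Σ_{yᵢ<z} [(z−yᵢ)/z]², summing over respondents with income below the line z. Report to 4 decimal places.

0.1134

Below z: R30,000, R90,000, R100,000 (q = 3 of N = 8).
Normalized shortfalls: (149500−30000)/149500 = 0.7993; (149500−90000)/149500 = 0.3980; (149500−100000)/149500 = 0.3311.
Squared: 0.6389; 0.1584; 0.1096.
Sum = 0.906959; P₂ = 0.906959 / 8 = 0.1134.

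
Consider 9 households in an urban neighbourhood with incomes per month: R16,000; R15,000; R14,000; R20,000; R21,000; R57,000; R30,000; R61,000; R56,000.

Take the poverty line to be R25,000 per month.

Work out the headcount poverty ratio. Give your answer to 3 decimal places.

5 of the 9 households have income below R25,000.
H = 5/9 = 0.556.

0.556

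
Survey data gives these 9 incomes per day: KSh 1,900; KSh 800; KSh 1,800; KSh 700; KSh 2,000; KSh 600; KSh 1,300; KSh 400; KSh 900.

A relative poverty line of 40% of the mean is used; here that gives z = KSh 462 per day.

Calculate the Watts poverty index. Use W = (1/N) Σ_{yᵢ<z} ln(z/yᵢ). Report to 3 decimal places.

0.016

Poor units: KSh 400 (q = 1 of N = 9).
ln(z/y) terms: ln(462/400) = 0.1441.
W = 0.144100 / 9 = 0.016.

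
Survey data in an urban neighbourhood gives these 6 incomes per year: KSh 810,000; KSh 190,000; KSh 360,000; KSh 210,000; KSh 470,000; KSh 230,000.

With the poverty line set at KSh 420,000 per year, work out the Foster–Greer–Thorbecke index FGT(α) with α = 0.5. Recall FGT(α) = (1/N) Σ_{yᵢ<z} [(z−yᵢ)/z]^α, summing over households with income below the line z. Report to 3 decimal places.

Incomes under z: KSh 190,000, KSh 210,000, KSh 230,000, KSh 360,000 (q = 4 of N = 6).
Shortfall ratios: (420000−190000)/420000 = 0.5476; (420000−210000)/420000 = 0.5000; (420000−230000)/420000 = 0.4524; (420000−360000)/420000 = 0.1429.
Raised to α = 0.5: 0.74001; 0.70711; 0.67259; 0.37796.
Sum = 2.497677; FGT(0.5) = 2.497677 / 6 = 0.416.

0.416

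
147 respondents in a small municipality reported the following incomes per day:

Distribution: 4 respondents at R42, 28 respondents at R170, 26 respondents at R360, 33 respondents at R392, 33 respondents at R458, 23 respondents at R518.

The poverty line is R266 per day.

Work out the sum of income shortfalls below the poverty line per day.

R3,584

Incomes under z: 4×R42, 28×R170 (q = 32 of N = 147).
Individual gaps: 4×(266−42) = 896; 28×(266−170) = 2688.
Aggregate gap = R3,584.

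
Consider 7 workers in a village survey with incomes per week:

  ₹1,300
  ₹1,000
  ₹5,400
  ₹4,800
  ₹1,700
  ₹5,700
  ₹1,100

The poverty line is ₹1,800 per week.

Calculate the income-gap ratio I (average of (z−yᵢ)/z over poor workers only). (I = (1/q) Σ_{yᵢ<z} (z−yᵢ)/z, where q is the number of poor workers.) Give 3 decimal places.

0.292

Below z: ₹1,000, ₹1,100, ₹1,300, ₹1,700 (q = 4 of N = 7).
Relative gaps: 0.4444, 0.3889, 0.2778, 0.0556; sum = 1.166667.
The income-gap ratio divides by q (the poor only): 1.166667 / 4 = 0.292.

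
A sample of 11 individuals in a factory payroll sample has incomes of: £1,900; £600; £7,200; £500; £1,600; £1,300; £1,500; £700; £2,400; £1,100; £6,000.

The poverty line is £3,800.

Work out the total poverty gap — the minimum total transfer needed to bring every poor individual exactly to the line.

Below z: £500, £600, £700, £1,100, £1,300, £1,500, £1,600, £1,900, £2,400 (q = 9 of N = 11).
Individual gaps: 3800−500 = 3300; 3800−600 = 3200; 3800−700 = 3100; 3800−1100 = 2700; 3800−1300 = 2500; 3800−1500 = 2300; 3800−1600 = 2200; 3800−1900 = 1900; 3800−2400 = 1400.
Aggregate gap = £22,600.

£22,600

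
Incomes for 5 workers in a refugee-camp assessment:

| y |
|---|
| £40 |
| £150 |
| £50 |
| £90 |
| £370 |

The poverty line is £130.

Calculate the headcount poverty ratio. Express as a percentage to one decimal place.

60.0%

3 of the 5 workers have income below £130.
H = 3/5 = 60.0%.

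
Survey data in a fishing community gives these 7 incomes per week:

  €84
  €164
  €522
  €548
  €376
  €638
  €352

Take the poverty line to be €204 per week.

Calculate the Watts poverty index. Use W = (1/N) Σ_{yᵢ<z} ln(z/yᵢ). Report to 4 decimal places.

0.1579

Below z: €84, €164 (q = 2 of N = 7).
ln(z/y) terms: ln(204/84) = 0.8873; ln(204/164) = 0.2183.
W = 1.105557 / 7 = 0.1579.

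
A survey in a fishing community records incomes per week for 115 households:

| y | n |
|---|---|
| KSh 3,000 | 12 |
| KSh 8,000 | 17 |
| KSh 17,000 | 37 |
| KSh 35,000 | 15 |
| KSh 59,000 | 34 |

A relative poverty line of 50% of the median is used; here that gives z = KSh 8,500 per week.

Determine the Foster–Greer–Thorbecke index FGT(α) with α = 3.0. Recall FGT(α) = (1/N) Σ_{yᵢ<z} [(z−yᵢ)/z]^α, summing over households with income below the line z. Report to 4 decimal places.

Below the line: 12×KSh 3,000, 17×KSh 8,000 (q = 29 of N = 115).
Normalized shortfalls: (8500−3000)/8500 = 0.6471 (×12); (8500−8000)/8500 = 0.0588 (×17).
Raised to α = 3.0: 0.27091 (×12); 0.00020 (×17).
Sum = 3.254427; FGT(3.0) = 3.254427 / 115 = 0.0283.

0.0283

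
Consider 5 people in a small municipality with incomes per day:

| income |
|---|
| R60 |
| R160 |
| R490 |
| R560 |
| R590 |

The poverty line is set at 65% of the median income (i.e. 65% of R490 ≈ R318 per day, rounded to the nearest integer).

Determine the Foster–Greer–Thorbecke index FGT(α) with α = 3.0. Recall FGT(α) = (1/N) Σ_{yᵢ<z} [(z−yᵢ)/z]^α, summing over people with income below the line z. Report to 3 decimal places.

0.131

Poor units: R60, R160 (q = 2 of N = 5).
Relative gaps: (318−60)/318 = 0.8113; (318−160)/318 = 0.4969.
Raised to α = 3.0: 0.53404; 0.12266.
Sum = 0.656701; FGT(3.0) = 0.656701 / 5 = 0.131.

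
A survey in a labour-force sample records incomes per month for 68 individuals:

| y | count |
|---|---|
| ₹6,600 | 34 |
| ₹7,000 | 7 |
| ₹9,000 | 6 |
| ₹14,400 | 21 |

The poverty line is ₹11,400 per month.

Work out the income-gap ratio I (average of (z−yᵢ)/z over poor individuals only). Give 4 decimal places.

Incomes under z: 34×₹6,600, 7×₹7,000, 6×₹9,000 (q = 47 of N = 68).
Shortfall ratios (z−y)/z: 0.4211 (×34), 0.3860 (×7), 0.2105 (×6); sum = 18.280702.
The income-gap ratio divides by q (the poor only): 18.280702 / 47 = 0.3890.

0.3890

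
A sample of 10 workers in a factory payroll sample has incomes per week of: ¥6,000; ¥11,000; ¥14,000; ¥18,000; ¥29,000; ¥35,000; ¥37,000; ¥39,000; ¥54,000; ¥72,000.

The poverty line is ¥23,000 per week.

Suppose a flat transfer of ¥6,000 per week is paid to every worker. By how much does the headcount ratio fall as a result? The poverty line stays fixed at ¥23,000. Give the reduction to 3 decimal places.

0.100

Before: below the line — ¥6,000, ¥11,000, ¥14,000, ¥18,000; headcount ratio = 0.40000.
After the ¥6,000 transfer: below the line — ¥12,000, ¥17,000, ¥20,000; headcount ratio = 0.30000.
Reduction = 0.40000 − 0.30000 = 0.100.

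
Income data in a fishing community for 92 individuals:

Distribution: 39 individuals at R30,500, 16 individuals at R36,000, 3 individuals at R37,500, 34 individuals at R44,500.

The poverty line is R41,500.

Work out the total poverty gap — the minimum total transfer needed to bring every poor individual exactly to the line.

R529,000

Below the line: 39×R30,500, 16×R36,000, 3×R37,500 (q = 58 of N = 92).
Individual gaps: 39×(41500−30500) = 429000; 16×(41500−36000) = 88000; 3×(41500−37500) = 12000.
Aggregate gap = R529,000.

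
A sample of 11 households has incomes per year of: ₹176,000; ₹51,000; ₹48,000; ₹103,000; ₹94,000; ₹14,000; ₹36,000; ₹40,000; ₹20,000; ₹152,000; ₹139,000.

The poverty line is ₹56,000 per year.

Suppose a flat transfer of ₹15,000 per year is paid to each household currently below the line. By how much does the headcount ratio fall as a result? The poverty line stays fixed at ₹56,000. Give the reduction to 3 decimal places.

0.182

Before: below the line — ₹14,000, ₹20,000, ₹36,000, ₹40,000, ₹48,000, ₹51,000; headcount ratio = 0.54545.
After the ₹15,000 transfer: below the line — ₹29,000, ₹35,000, ₹51,000, ₹55,000; headcount ratio = 0.36364.
Reduction = 0.54545 − 0.36364 = 0.182.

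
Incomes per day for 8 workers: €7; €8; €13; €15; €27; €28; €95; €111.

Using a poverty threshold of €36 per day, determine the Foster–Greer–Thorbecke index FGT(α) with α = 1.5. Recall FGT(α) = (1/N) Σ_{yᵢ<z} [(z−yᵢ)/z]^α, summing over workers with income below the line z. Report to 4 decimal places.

Below the line: €7, €8, €13, €15, €27, €28 (q = 6 of N = 8).
Gap ratios (z−y)/z: (36−7)/36 = 0.8056; (36−8)/36 = 0.7778; (36−13)/36 = 0.6389; (36−15)/36 = 0.5833; (36−27)/36 = 0.2500; (36−28)/36 = 0.2222.
Raised to α = 1.5: 0.72301; 0.68594; 0.51067; 0.44553; 0.12500; 0.10476.
Sum = 2.594896; FGT(1.5) = 2.594896 / 8 = 0.3244.

0.3244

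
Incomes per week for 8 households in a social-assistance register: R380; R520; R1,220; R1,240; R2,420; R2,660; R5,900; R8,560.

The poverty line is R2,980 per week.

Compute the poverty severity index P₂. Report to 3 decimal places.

Poor units: R380, R520, R1,220, R1,240, R2,420, R2,660 (q = 6 of N = 8).
Gap ratios (z−y)/z: (2980−380)/2980 = 0.8725; (2980−520)/2980 = 0.8255; (2980−1220)/2980 = 0.5906; (2980−1240)/2980 = 0.5839; (2980−2420)/2980 = 0.1879; (2980−2660)/2980 = 0.1074.
Squared: 0.7612; 0.6815; 0.3488; 0.3409; 0.0353; 0.0115.
Sum = 2.179271; P₂ = 2.179271 / 8 = 0.272.

0.272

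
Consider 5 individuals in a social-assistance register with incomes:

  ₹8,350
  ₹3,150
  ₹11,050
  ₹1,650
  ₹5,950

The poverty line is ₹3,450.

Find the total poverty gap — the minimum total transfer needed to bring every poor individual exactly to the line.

Incomes under z: ₹1,650, ₹3,150 (q = 2 of N = 5).
Individual gaps: 3450−1650 = 1800; 3450−3150 = 300.
Aggregate gap = ₹2,100.

₹2,100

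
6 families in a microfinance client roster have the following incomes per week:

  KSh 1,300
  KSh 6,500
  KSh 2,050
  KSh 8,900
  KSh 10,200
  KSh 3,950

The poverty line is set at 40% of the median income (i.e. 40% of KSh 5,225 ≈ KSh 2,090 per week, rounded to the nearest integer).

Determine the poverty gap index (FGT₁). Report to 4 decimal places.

0.0662

Incomes under z: KSh 1,300, KSh 2,050 (q = 2 of N = 6).
Normalized shortfalls: (2090−1300)/2090 = 0.3780; (2090−2050)/2090 = 0.0191.
Sum of shortfalls = 0.397129; P₁ averages over all N: 0.397129 / 6 = 0.0662.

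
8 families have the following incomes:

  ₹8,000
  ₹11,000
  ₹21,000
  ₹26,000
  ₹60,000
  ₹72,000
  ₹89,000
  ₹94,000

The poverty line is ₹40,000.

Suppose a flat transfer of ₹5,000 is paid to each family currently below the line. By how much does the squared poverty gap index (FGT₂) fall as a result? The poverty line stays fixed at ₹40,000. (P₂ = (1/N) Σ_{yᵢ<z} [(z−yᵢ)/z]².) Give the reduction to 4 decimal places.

0.0656

Before: below the line — ₹8,000, ₹11,000, ₹21,000, ₹26,000; squared poverty gap index (FGT₂) = 0.189219.
After the ₹5,000 transfer: below the line — ₹13,000, ₹16,000, ₹26,000, ₹31,000; squared poverty gap index (FGT₂) = 0.123594.
Reduction = 0.189219 − 0.123594 = 0.0656.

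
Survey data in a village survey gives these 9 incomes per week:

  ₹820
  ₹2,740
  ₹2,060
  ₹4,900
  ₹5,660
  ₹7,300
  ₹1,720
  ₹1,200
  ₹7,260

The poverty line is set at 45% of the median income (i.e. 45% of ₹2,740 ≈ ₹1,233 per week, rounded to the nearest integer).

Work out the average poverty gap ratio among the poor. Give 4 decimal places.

Poor units: ₹820, ₹1,200 (q = 2 of N = 9).
Shortfall ratios (z−y)/z: 0.3350, 0.0268; sum = 0.361719.
I averages over the q = 2 poor units only: 0.361719 / 2 = 0.1809.

0.1809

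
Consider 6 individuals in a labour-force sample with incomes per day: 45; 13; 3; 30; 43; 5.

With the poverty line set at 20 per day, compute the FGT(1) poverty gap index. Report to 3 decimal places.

Incomes under z: 3, 5, 13 (q = 3 of N = 6).
Normalized shortfalls: (20−3)/20 = 0.8500; (20−5)/20 = 0.7500; (20−13)/20 = 0.3500.
Σ = 1.950000. Dividing by the full population N = 6 gives P₁ = 0.325.

0.325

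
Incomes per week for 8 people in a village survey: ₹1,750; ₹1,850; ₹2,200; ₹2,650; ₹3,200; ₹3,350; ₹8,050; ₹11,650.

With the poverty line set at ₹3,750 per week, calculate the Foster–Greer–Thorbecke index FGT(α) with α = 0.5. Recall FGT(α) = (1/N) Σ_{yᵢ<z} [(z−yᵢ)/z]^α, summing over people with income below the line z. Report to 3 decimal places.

0.417

Below the line: ₹1,750, ₹1,850, ₹2,200, ₹2,650, ₹3,200, ₹3,350 (q = 6 of N = 8).
Gap ratios (z−y)/z: (3750−1750)/3750 = 0.5333; (3750−1850)/3750 = 0.5067; (3750−2200)/3750 = 0.4133; (3750−2650)/3750 = 0.2933; (3750−3200)/3750 = 0.1467; (3750−3350)/3750 = 0.1067.
Raised to α = 0.5: 0.73030; 0.71181; 0.64291; 0.54160; 0.38297; 0.32660.
Sum = 3.336184; FGT(0.5) = 3.336184 / 8 = 0.417.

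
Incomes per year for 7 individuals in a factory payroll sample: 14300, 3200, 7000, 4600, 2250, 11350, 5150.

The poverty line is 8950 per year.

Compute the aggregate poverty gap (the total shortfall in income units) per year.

Below the line: 2250, 3200, 4600, 5150, 7000 (q = 5 of N = 7).
Individual gaps: 8950−2250 = 6700; 8950−3200 = 5750; 8950−4600 = 4350; 8950−5150 = 3800; 8950−7000 = 1950.
Aggregate gap = 22550.

22550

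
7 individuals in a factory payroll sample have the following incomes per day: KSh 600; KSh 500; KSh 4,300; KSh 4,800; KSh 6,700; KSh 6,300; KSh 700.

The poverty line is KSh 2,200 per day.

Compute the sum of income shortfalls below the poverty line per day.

Below z: KSh 500, KSh 600, KSh 700 (q = 3 of N = 7).
Individual gaps: 2200−500 = 1700; 2200−600 = 1600; 2200−700 = 1500.
Aggregate gap = KSh 4,800.

KSh 4,800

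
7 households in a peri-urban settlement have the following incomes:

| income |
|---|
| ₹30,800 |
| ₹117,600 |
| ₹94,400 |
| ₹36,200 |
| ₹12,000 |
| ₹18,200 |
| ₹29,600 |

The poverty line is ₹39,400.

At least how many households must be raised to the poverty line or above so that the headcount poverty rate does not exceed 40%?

Currently q = 5 of N = 7 are below the line (H = 0.714).
A headcount ratio of at most 40% allows at most ⌊0.40 × 7⌋ = 2 poor households.
So at least 5 − 2 = 3 must be lifted.

3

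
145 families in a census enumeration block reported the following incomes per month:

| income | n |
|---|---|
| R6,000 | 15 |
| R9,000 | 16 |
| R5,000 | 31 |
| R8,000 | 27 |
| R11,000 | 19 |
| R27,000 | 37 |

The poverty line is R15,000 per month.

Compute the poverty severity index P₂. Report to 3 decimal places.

Below the line: 31×R5,000, 15×R6,000, 27×R8,000, 16×R9,000, 19×R11,000 (q = 108 of N = 145).
Relative gaps: (15000−5000)/15000 = 0.6667 (×31); (15000−6000)/15000 = 0.6000 (×15); (15000−8000)/15000 = 0.4667 (×27); (15000−9000)/15000 = 0.4000 (×16); (15000−11000)/15000 = 0.2667 (×19).
Squared: 0.4444 (×31); 0.3600 (×15); 0.2178 (×27); 0.1600 (×16); 0.0711 (×19).
Sum = 28.968889; P₂ = 28.968889 / 145 = 0.200.

0.200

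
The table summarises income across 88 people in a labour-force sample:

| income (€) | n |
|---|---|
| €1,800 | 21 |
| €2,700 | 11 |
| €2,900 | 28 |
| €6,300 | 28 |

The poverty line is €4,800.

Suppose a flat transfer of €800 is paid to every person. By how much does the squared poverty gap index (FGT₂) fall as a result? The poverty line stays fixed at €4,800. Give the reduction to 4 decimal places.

Before: below the line — 21×€1,800, 11×€2,700, 28×€2,900; squared poverty gap index (FGT₂) = 0.166997.
After the €800 transfer: below the line — 21×€2,600, 11×€3,500, 28×€3,700; squared poverty gap index (FGT₂) = 0.076009.
Reduction = 0.166997 − 0.076009 = 0.0910.

0.0910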